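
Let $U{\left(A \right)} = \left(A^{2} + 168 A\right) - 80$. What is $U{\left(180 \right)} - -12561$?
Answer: $75121$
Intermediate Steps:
$U{\left(A \right)} = -80 + A^{2} + 168 A$
$U{\left(180 \right)} - -12561 = \left(-80 + 180^{2} + 168 \cdot 180\right) - -12561 = \left(-80 + 32400 + 30240\right) + 12561 = 62560 + 12561 = 75121$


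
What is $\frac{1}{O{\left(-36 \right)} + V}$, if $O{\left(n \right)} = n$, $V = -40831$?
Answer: $- \frac{1}{40867} \approx -2.447 \cdot 10^{-5}$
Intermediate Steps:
$\frac{1}{O{\left(-36 \right)} + V} = \frac{1}{-36 - 40831} = \frac{1}{-40867} = - \frac{1}{40867}$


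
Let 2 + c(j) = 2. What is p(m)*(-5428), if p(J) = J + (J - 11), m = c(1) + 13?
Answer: -81420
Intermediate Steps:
c(j) = 0 (c(j) = -2 + 2 = 0)
m = 13 (m = 0 + 13 = 13)
p(J) = -11 + 2*J (p(J) = J + (-11 + J) = -11 + 2*J)
p(m)*(-5428) = (-11 + 2*13)*(-5428) = (-11 + 26)*(-5428) = 15*(-5428) = -81420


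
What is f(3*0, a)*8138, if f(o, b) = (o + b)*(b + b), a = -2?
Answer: 65104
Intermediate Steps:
f(o, b) = 2*b*(b + o) (f(o, b) = (b + o)*(2*b) = 2*b*(b + o))
f(3*0, a)*8138 = (2*(-2)*(-2 + 3*0))*8138 = (2*(-2)*(-2 + 0))*8138 = (2*(-2)*(-2))*8138 = 8*8138 = 65104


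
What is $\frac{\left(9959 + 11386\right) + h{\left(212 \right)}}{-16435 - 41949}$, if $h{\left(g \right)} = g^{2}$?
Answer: $- \frac{66289}{58384} \approx -1.1354$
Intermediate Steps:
$\frac{\left(9959 + 11386\right) + h{\left(212 \right)}}{-16435 - 41949} = \frac{\left(9959 + 11386\right) + 212^{2}}{-16435 - 41949} = \frac{21345 + 44944}{-58384} = 66289 \left(- \frac{1}{58384}\right) = - \frac{66289}{58384}$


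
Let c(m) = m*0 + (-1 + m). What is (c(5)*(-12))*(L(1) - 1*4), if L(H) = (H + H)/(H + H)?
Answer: 144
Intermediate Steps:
L(H) = 1 (L(H) = (2*H)/((2*H)) = (2*H)*(1/(2*H)) = 1)
c(m) = -1 + m (c(m) = 0 + (-1 + m) = -1 + m)
(c(5)*(-12))*(L(1) - 1*4) = ((-1 + 5)*(-12))*(1 - 1*4) = (4*(-12))*(1 - 4) = -48*(-3) = 144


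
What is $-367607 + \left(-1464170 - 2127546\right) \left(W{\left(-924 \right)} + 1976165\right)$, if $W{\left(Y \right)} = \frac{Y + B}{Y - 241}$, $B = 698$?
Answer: $- \frac{8268965558238071}{1165} \approx -7.0978 \cdot 10^{12}$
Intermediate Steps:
$W{\left(Y \right)} = \frac{698 + Y}{-241 + Y}$ ($W{\left(Y \right)} = \frac{Y + 698}{Y - 241} = \frac{698 + Y}{-241 + Y}$)
$-367607 + \left(-1464170 - 2127546\right) \left(W{\left(-924 \right)} + 1976165\right) = -367607 + \left(-1464170 - 2127546\right) \left(\frac{698 - 924}{-241 - 924} + 1976165\right) = -367607 - 3591716 \left(\frac{1}{-1165} \left(-226\right) + 1976165\right) = -367607 - 3591716 \left(\left(- \frac{1}{1165}\right) \left(-226\right) + 1976165\right) = -367607 - 3591716 \left(\frac{226}{1165} + 1976165\right) = -367607 - \frac{8268965129975916}{1165} = - \frac{8268965558238071}{1165}$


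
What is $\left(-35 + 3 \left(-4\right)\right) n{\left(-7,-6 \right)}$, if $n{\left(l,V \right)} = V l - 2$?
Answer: $-1880$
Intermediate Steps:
$n{\left(l,V \right)} = -2 + V l$
$\left(-35 + 3 \left(-4\right)\right) n{\left(-7,-6 \right)} = \left(-35 + 3 \left(-4\right)\right) \left(-2 - -42\right) = \left(-35 - 12\right) \left(-2 + 42\right) = \left(-47\right) 40 = -1880$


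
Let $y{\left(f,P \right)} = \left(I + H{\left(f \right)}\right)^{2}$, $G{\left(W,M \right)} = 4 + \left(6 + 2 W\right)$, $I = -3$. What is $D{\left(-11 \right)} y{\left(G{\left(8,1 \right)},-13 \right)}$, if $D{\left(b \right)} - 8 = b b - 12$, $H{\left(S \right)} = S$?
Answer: $61893$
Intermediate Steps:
$G{\left(W,M \right)} = 10 + 2 W$
$y{\left(f,P \right)} = \left(-3 + f\right)^{2}$
$D{\left(b \right)} = -4 + b^{2}$ ($D{\left(b \right)} = 8 + \left(b b - 12\right) = 8 + \left(b^{2} - 12\right) = 8 + \left(-12 + b^{2}\right) = -4 + b^{2}$)
$D{\left(-11 \right)} y{\left(G{\left(8,1 \right)},-13 \right)} = \left(-4 + \left(-11\right)^{2}\right) \left(-3 + \left(10 + 2 \cdot 8\right)\right)^{2} = \left(-4 + 121\right) \left(-3 + \left(10 + 16\right)\right)^{2} = 117 \left(-3 + 26\right)^{2} = 117 \cdot 23^{2} = 117 \cdot 529 = 61893$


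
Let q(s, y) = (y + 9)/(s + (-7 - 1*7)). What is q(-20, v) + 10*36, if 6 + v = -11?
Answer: 6124/17 ≈ 360.24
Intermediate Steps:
v = -17 (v = -6 - 11 = -17)
q(s, y) = (9 + y)/(-14 + s) (q(s, y) = (9 + y)/(s + (-7 - 7)) = (9 + y)/(s - 14) = (9 + y)/(-14 + s))
q(-20, v) + 10*36 = (9 - 17)/(-14 - 20) + 10*36 = -8/(-34) + 360 = -1/34*(-8) + 360 = 4/17 + 360 = 6124/17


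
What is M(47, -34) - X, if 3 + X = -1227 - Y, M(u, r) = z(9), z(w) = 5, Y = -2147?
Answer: -912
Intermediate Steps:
M(u, r) = 5
X = 917 (X = -3 + (-1227 - 1*(-2147)) = -3 + (-1227 + 2147) = -3 + 920 = 917)
M(47, -34) - X = 5 - 1*917 = 5 - 917 = -912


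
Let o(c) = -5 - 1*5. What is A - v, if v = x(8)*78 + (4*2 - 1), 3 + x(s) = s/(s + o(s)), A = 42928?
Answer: 43467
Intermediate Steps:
o(c) = -10 (o(c) = -5 - 5 = -10)
x(s) = -3 + s/(-10 + s) (x(s) = -3 + s/(s - 10) = -3 + s/(-10 + s))
v = -539 (v = (2*(15 - 1*8)/(-10 + 8))*78 + (4*2 - 1) = (2*(15 - 8)/(-2))*78 + (8 - 1) = (2*(-1/2)*7)*78 + 7 = -7*78 + 7 = -546 + 7 = -539)
A - v = 42928 - 1*(-539) = 42928 + 539 = 43467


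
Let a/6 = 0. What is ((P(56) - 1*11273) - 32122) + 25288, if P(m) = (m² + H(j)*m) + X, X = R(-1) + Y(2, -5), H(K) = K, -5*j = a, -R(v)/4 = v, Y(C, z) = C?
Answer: -14965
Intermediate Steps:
a = 0 (a = 6*0 = 0)
R(v) = -4*v
j = 0 (j = -⅕*0 = 0)
X = 6 (X = -4*(-1) + 2 = 4 + 2 = 6)
P(m) = 6 + m² (P(m) = (m² + 0*m) + 6 = (m² + 0) + 6 = m² + 6 = 6 + m²)
((P(56) - 1*11273) - 32122) + 25288 = (((6 + 56²) - 1*11273) - 32122) + 25288 = (((6 + 3136) - 11273) - 32122) + 25288 = ((3142 - 11273) - 32122) + 25288 = (-8131 - 32122) + 25288 = -40253 + 25288 = -14965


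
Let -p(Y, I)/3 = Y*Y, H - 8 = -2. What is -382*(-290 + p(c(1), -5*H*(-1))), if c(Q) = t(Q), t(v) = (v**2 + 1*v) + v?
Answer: 121094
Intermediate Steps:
H = 6 (H = 8 - 2 = 6)
t(v) = v**2 + 2*v (t(v) = (v**2 + v) + v = (v + v**2) + v = v**2 + 2*v)
c(Q) = Q*(2 + Q)
p(Y, I) = -3*Y**2 (p(Y, I) = -3*Y*Y = -3*Y**2)
-382*(-290 + p(c(1), -5*H*(-1))) = -382*(-290 - 3*(2 + 1)**2) = -382*(-290 - 3*(1*3)**2) = -382*(-290 - 3*3**2) = -382*(-290 - 3*9) = -382*(-290 - 27) = -382*(-317) = 121094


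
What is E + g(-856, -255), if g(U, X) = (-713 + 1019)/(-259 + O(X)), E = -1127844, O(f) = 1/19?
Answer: -924833049/820 ≈ -1.1278e+6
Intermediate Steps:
O(f) = 1/19
g(U, X) = -969/820 (g(U, X) = (-713 + 1019)/(-259 + 1/19) = 306/(-4920/19) = 306*(-19/4920) = -969/820)
E + g(-856, -255) = -1127844 - 969/820 = -924833049/820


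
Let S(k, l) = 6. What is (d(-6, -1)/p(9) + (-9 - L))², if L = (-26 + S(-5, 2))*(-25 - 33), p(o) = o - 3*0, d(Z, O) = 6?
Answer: 12285025/9 ≈ 1.3650e+6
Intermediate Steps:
p(o) = o (p(o) = o + 0 = o)
L = 1160 (L = (-26 + 6)*(-25 - 33) = -20*(-58) = 1160)
(d(-6, -1)/p(9) + (-9 - L))² = (6/9 + (-9 - 1*1160))² = (6*(⅑) + (-9 - 1160))² = (⅔ - 1169)² = (-3505/3)² = 12285025/9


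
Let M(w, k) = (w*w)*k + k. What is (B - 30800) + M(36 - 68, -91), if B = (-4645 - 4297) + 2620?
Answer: -130397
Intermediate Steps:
M(w, k) = k + k*w² (M(w, k) = w²*k + k = k*w² + k = k + k*w²)
B = -6322 (B = -8942 + 2620 = -6322)
(B - 30800) + M(36 - 68, -91) = (-6322 - 30800) - 91*(1 + (36 - 68)²) = -37122 - 91*(1 + (-32)²) = -37122 - 91*(1 + 1024) = -37122 - 91*1025 = -37122 - 93275 = -130397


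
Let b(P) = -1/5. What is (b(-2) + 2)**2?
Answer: 81/25 ≈ 3.2400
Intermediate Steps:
b(P) = -1/5 (b(P) = -1*1/5 = -1/5)
(b(-2) + 2)**2 = (-1/5 + 2)**2 = (9/5)**2 = 81/25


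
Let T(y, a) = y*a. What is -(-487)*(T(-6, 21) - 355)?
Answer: -234247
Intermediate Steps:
T(y, a) = a*y
-(-487)*(T(-6, 21) - 355) = -(-487)*(21*(-6) - 355) = -(-487)*(-126 - 355) = -(-487)*(-481) = -1*234247 = -234247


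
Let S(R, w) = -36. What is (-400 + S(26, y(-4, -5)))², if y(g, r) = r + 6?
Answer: 190096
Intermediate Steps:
y(g, r) = 6 + r
(-400 + S(26, y(-4, -5)))² = (-400 - 36)² = (-436)² = 190096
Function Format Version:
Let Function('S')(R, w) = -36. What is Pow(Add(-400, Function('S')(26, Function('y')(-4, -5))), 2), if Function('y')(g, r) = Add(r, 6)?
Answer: 190096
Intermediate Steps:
Function('y')(g, r) = Add(6, r)
Pow(Add(-400, Function('S')(26, Function('y')(-4, -5))), 2) = Pow(Add(-400, -36), 2) = Pow(-436, 2) = 190096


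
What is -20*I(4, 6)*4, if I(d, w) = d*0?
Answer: 0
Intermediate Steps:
I(d, w) = 0
-20*I(4, 6)*4 = -20*0*4 = 0*4 = 0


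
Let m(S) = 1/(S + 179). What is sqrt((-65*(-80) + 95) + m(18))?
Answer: 2*sqrt(51373463)/197 ≈ 72.767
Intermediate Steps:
m(S) = 1/(179 + S)
sqrt((-65*(-80) + 95) + m(18)) = sqrt((-65*(-80) + 95) + 1/(179 + 18)) = sqrt((5200 + 95) + 1/197) = sqrt(5295 + 1/197) = sqrt(1043116/197) = 2*sqrt(51373463)/197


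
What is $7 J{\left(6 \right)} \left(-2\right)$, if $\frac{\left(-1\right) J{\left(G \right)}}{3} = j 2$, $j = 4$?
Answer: $336$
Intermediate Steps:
$J{\left(G \right)} = -24$ ($J{\left(G \right)} = - 3 \cdot 4 \cdot 2 = \left(-3\right) 8 = -24$)
$7 J{\left(6 \right)} \left(-2\right) = 7 \left(-24\right) \left(-2\right) = \left(-168\right) \left(-2\right) = 336$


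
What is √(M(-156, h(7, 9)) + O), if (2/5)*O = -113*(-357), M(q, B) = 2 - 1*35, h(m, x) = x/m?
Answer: √403278/2 ≈ 317.52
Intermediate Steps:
M(q, B) = -33 (M(q, B) = 2 - 35 = -33)
O = 201705/2 (O = 5*(-113*(-357))/2 = (5/2)*40341 = 201705/2 ≈ 1.0085e+5)
√(M(-156, h(7, 9)) + O) = √(-33 + 201705/2) = √(201639/2) = √403278/2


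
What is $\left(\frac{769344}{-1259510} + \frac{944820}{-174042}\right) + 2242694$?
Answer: $\frac{13655953715916412}{6089101095} \approx 2.2427 \cdot 10^{6}$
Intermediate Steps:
$\left(\frac{769344}{-1259510} + \frac{944820}{-174042}\right) + 2242694 = \left(769344 \left(- \frac{1}{1259510}\right) + 944820 \left(- \frac{1}{174042}\right)\right) + 2242694 = \left(- \frac{384672}{629755} - \frac{52490}{9669}\right) + 2242694 = - \frac{36775233518}{6089101095} + 2242694 = \frac{13655953715916412}{6089101095}$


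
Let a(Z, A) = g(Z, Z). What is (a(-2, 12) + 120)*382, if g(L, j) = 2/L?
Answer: 45458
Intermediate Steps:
a(Z, A) = 2/Z
(a(-2, 12) + 120)*382 = (2/(-2) + 120)*382 = (2*(-½) + 120)*382 = (-1 + 120)*382 = 119*382 = 45458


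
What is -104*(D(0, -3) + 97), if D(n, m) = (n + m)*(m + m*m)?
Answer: -8216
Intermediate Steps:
D(n, m) = (m + n)*(m + m²)
-104*(D(0, -3) + 97) = -104*(-3*(-3 + 0 + (-3)² - 3*0) + 97) = -104*(-3*(-3 + 0 + 9 + 0) + 97) = -104*(-3*6 + 97) = -104*(-18 + 97) = -104*79 = -8216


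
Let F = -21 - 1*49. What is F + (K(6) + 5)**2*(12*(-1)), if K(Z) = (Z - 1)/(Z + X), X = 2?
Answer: -7195/16 ≈ -449.69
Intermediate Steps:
K(Z) = (-1 + Z)/(2 + Z) (K(Z) = (Z - 1)/(Z + 2) = (-1 + Z)/(2 + Z))
F = -70 (F = -21 - 49 = -70)
F + (K(6) + 5)**2*(12*(-1)) = -70 + ((-1 + 6)/(2 + 6) + 5)**2*(12*(-1)) = -70 + (5/8 + 5)**2*(-12) = -70 + (45/8)**2*(-12) = -70 + (2025/64)*(-12) = -70 - 6075/16 = -7195/16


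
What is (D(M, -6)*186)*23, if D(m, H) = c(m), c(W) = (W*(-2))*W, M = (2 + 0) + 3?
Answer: -213900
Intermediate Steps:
M = 5 (M = 2 + 3 = 5)
c(W) = -2*W**2 (c(W) = (-2*W)*W = -2*W**2)
D(m, H) = -2*m**2
(D(M, -6)*186)*23 = (-2*5**2*186)*23 = (-2*25*186)*23 = -50*186*23 = -9300*23 = -213900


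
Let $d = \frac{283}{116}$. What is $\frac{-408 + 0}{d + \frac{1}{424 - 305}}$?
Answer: $- \frac{5632032}{33793} \approx -166.66$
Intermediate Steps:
$d = \frac{283}{116}$ ($d = 283 \cdot \frac{1}{116} = \frac{283}{116} \approx 2.4397$)
$\frac{-408 + 0}{d + \frac{1}{424 - 305}} = \frac{-408 + 0}{\frac{283}{116} + \frac{1}{424 - 305}} = - \frac{408}{\frac{283}{116} + \frac{1}{119}} = - \frac{408}{\frac{33793}{13804}} = \left(-408\right) \frac{13804}{33793} = - \frac{5632032}{33793}$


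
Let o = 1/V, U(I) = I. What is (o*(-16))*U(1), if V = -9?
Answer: 16/9 ≈ 1.7778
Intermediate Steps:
o = -1/9 (o = 1/(-9) = -1/9 ≈ -0.11111)
(o*(-16))*U(1) = -1/9*(-16)*1 = (16/9)*1 = 16/9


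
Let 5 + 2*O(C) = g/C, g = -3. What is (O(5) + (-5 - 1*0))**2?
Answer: 1521/25 ≈ 60.840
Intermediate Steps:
O(C) = -5/2 - 3/(2*C) (O(C) = -5/2 + (-3/C)/2 = -5/2 - 3/(2*C))
(O(5) + (-5 - 1*0))**2 = ((1/2)*(-3 - 5*5)/5 + (-5 - 1*0))**2 = ((1/2)*(1/5)*(-3 - 25) + (-5 + 0))**2 = ((1/2)*(1/5)*(-28) - 5)**2 = (-14/5 - 5)**2 = (-39/5)**2 = 1521/25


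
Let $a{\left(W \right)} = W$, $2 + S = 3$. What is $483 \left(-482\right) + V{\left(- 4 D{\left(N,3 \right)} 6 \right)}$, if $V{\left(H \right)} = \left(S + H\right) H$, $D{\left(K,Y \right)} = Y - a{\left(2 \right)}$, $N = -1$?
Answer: $-232254$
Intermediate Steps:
$S = 1$ ($S = -2 + 3 = 1$)
$D{\left(K,Y \right)} = -2 + Y$ ($D{\left(K,Y \right)} = Y - 2 = -2 + Y$)
$V{\left(H \right)} = H \left(1 + H\right)$ ($V{\left(H \right)} = \left(1 + H\right) H = H \left(1 + H\right)$)
$483 \left(-482\right) + V{\left(- 4 D{\left(N,3 \right)} 6 \right)} = 483 \left(-482\right) + - 4 \left(-2 + 3\right) 6 \left(1 + - 4 \left(-2 + 3\right) 6\right) = -232806 + \left(-4\right) 1 \cdot 6 \left(1 + \left(-4\right) 1 \cdot 6\right) = -232806 + \left(-4\right) 6 \left(1 - 24\right) = -232806 - 24 \left(1 - 24\right) = -232806 - -552 = -232806 + 552 = -232254$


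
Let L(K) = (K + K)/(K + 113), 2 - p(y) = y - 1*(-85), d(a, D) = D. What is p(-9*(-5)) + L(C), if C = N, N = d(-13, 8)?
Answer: -15472/121 ≈ -127.87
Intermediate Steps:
N = 8
p(y) = -83 - y (p(y) = 2 - (y - 1*(-85)) = 2 - (y + 85) = 2 - (85 + y) = 2 + (-85 - y) = -83 - y)
C = 8
L(K) = 2*K/(113 + K) (L(K) = (2*K)/(113 + K) = 2*K/(113 + K))
p(-9*(-5)) + L(C) = (-83 - (-9)*(-5)) + 2*8/(113 + 8) = (-83 - 1*45) + 2*8/121 = (-83 - 45) + 2*8*(1/121) = -128 + 16/121 = -15472/121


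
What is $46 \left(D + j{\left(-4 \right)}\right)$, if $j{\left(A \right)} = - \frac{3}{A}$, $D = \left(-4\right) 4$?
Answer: $- \frac{1403}{2} \approx -701.5$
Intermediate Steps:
$D = -16$
$j{\left(A \right)} = - \frac{3}{A}$
$46 \left(D + j{\left(-4 \right)}\right) = 46 \left(-16 - \frac{3}{-4}\right) = 46 \left(-16 - - \frac{3}{4}\right) = 46 \left(-16 + \frac{3}{4}\right) = 46 \left(- \frac{61}{4}\right) = - \frac{1403}{2}$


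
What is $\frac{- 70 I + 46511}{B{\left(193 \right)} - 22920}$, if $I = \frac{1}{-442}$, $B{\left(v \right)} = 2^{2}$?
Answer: $- \frac{5139483}{2532218} \approx -2.0296$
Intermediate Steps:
$B{\left(v \right)} = 4$
$I = - \frac{1}{442} \approx -0.0022624$
$\frac{- 70 I + 46511}{B{\left(193 \right)} - 22920} = \frac{\left(-70\right) \left(- \frac{1}{442}\right) + 46511}{4 - 22920} = \frac{\frac{35}{221} + 46511}{-22916} = \frac{10278966}{221} \left(- \frac{1}{22916}\right) = - \frac{5139483}{2532218}$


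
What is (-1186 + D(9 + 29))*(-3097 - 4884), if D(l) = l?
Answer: 9162188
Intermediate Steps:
(-1186 + D(9 + 29))*(-3097 - 4884) = (-1186 + (9 + 29))*(-3097 - 4884) = (-1186 + 38)*(-7981) = -1148*(-7981) = 9162188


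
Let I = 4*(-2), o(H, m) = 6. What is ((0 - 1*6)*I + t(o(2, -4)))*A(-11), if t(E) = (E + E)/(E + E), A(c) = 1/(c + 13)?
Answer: 49/2 ≈ 24.500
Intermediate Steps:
A(c) = 1/(13 + c)
I = -8
t(E) = 1 (t(E) = (2*E)/((2*E)) = (2*E)*(1/(2*E)) = 1)
((0 - 1*6)*I + t(o(2, -4)))*A(-11) = ((0 - 1*6)*(-8) + 1)/(13 - 11) = ((0 - 6)*(-8) + 1)/2 = (-6*(-8) + 1)*(½) = (48 + 1)*(½) = 49*(½) = 49/2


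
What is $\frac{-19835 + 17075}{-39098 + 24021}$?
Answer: $\frac{2760}{15077} \approx 0.18306$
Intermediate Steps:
$\frac{-19835 + 17075}{-39098 + 24021} = - \frac{2760}{-15077} = \left(-2760\right) \left(- \frac{1}{15077}\right) = \frac{2760}{15077}$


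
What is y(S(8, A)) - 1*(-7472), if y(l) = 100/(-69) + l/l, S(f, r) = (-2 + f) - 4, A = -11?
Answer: 515537/69 ≈ 7471.5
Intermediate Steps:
S(f, r) = -6 + f
y(l) = -31/69 (y(l) = 100*(-1/69) + 1 = -100/69 + 1 = -31/69)
y(S(8, A)) - 1*(-7472) = -31/69 - 1*(-7472) = -31/69 + 7472 = 515537/69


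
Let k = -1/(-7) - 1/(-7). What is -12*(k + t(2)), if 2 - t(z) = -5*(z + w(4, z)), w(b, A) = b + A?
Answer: -3552/7 ≈ -507.43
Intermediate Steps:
w(b, A) = A + b
k = 2/7 (k = -1*(-1/7) - 1*(-1/7) = 1/7 + 1/7 = 2/7 ≈ 0.28571)
t(z) = 22 + 10*z (t(z) = 2 - (-5)*(z + (z + 4)) = 2 - (-5)*(z + (4 + z)) = 2 - (-5)*(4 + 2*z) = 2 - (-20 - 10*z) = 2 + (20 + 10*z) = 22 + 10*z)
-12*(k + t(2)) = -12*(2/7 + (22 + 10*2)) = -12*(2/7 + (22 + 20)) = -12*(2/7 + 42) = -12*296/7 = -3552/7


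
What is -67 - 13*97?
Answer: -1328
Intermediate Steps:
-67 - 13*97 = -67 - 1261 = -1328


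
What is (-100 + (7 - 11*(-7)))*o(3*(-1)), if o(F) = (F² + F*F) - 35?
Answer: 272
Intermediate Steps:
o(F) = -35 + 2*F² (o(F) = (F² + F²) - 35 = 2*F² - 35 = -35 + 2*F²)
(-100 + (7 - 11*(-7)))*o(3*(-1)) = (-100 + (7 - 11*(-7)))*(-35 + 2*(3*(-1))²) = (-100 + (7 + 77))*(-35 + 2*(-3)²) = (-100 + 84)*(-35 + 2*9) = -16*(-35 + 18) = -16*(-17) = 272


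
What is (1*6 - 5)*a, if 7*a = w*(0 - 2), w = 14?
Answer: -4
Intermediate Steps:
a = -4 (a = (14*(0 - 2))/7 = (14*(-2))/7 = (1/7)*(-28) = -4)
(1*6 - 5)*a = (1*6 - 5)*(-4) = (6 - 5)*(-4) = 1*(-4) = -4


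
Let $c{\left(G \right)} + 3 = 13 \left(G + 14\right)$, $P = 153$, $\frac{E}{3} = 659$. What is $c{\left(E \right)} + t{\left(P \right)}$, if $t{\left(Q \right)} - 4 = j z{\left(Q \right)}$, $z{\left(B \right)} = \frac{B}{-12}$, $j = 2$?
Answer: $\frac{51717}{2} \approx 25859.0$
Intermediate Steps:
$E = 1977$ ($E = 3 \cdot 659 = 1977$)
$z{\left(B \right)} = - \frac{B}{12}$ ($z{\left(B \right)} = B \left(- \frac{1}{12}\right) = - \frac{B}{12}$)
$c{\left(G \right)} = 179 + 13 G$ ($c{\left(G \right)} = -3 + 13 \left(G + 14\right) = -3 + 13 \left(14 + G\right) = -3 + \left(182 + 13 G\right) = 179 + 13 G$)
$t{\left(Q \right)} = 4 - \frac{Q}{6}$ ($t{\left(Q \right)} = 4 + 2 \left(- \frac{Q}{12}\right) = 4 - \frac{Q}{6}$)
$c{\left(E \right)} + t{\left(P \right)} = \left(179 + 13 \cdot 1977\right) + \left(4 - \frac{51}{2}\right) = \left(179 + 25701\right) + \left(4 - \frac{51}{2}\right) = 25880 - \frac{43}{2} = \frac{51717}{2}$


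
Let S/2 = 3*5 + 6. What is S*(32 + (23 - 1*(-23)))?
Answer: 3276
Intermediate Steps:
S = 42 (S = 2*(3*5 + 6) = 2*(15 + 6) = 2*21 = 42)
S*(32 + (23 - 1*(-23))) = 42*(32 + (23 - 1*(-23))) = 42*(32 + (23 + 23)) = 42*(32 + 46) = 42*78 = 3276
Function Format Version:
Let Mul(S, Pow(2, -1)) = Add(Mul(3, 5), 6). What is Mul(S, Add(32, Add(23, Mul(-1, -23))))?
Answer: 3276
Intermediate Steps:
S = 42 (S = Mul(2, Add(Mul(3, 5), 6)) = Mul(2, Add(15, 6)) = Mul(2, 21) = 42)
Mul(S, Add(32, Add(23, Mul(-1, -23)))) = Mul(42, Add(32, Add(23, Mul(-1, -23)))) = Mul(42, Add(32, Add(23, 23))) = Mul(42, Add(32, 46)) = Mul(42, 78) = 3276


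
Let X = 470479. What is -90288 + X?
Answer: 380191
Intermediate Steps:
-90288 + X = -90288 + 470479 = 380191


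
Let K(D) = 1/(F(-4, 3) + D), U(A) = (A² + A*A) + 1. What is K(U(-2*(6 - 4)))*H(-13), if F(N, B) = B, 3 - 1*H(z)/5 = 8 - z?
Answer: -5/2 ≈ -2.5000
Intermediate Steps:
H(z) = -25 + 5*z (H(z) = 15 - 5*(8 - z) = 15 + (-40 + 5*z) = -25 + 5*z)
U(A) = 1 + 2*A² (U(A) = (A² + A²) + 1 = 2*A² + 1 = 1 + 2*A²)
K(D) = 1/(3 + D)
K(U(-2*(6 - 4)))*H(-13) = (-25 + 5*(-13))/(3 + (1 + 2*(-2*(6 - 4))²)) = (-25 - 65)/(3 + (1 + 2*(-2*2)²)) = -90/(3 + (1 + 2*(-4)²)) = -90/(3 + (1 + 2*16)) = -90/(3 + (1 + 32)) = -90/(3 + 33) = -90/36 = (1/36)*(-90) = -5/2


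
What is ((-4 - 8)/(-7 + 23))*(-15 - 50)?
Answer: 195/4 ≈ 48.750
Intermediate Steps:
((-4 - 8)/(-7 + 23))*(-15 - 50) = -12/16*(-65) = -12*1/16*(-65) = -¾*(-65) = 195/4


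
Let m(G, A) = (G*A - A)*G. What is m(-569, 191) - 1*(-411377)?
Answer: 62358407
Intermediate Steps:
m(G, A) = G*(-A + A*G) (m(G, A) = (A*G - A)*G = (-A + A*G)*G = G*(-A + A*G))
m(-569, 191) - 1*(-411377) = 191*(-569)*(-1 - 569) - 1*(-411377) = 191*(-569)*(-570) + 411377 = 61947030 + 411377 = 62358407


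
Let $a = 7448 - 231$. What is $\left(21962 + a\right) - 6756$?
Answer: $22423$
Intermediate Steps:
$a = 7217$
$\left(21962 + a\right) - 6756 = \left(21962 + 7217\right) - 6756 = 29179 - 6756 = 22423$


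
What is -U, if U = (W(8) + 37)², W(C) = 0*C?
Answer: -1369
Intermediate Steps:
W(C) = 0
U = 1369 (U = (0 + 37)² = 37² = 1369)
-U = -1*1369 = -1369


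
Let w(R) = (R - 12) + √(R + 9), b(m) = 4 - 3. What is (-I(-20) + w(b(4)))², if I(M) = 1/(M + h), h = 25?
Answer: 3386/25 - 112*√10/5 ≈ 64.605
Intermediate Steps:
I(M) = 1/(25 + M) (I(M) = 1/(M + 25) = 1/(25 + M))
b(m) = 1
w(R) = -12 + R + √(9 + R) (w(R) = (-12 + R) + √(9 + R) = -12 + R + √(9 + R))
(-I(-20) + w(b(4)))² = (-1/(25 - 20) + (-12 + 1 + √(9 + 1)))² = (-1/5 + (-12 + 1 + √10))² = (-1*⅕ + (-11 + √10))² = (-⅕ + (-11 + √10))² = (-56/5 + √10)²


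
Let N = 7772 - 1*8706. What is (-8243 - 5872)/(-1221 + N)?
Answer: 2823/431 ≈ 6.5499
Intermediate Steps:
N = -934 (N = 7772 - 8706 = -934)
(-8243 - 5872)/(-1221 + N) = (-8243 - 5872)/(-1221 - 934) = -14115/(-2155) = -14115*(-1/2155) = 2823/431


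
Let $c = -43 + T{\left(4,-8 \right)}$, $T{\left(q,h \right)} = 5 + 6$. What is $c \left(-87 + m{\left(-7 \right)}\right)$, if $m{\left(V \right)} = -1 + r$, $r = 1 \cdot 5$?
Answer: $2656$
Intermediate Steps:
$r = 5$
$T{\left(q,h \right)} = 11$
$m{\left(V \right)} = 4$ ($m{\left(V \right)} = -1 + 5 = 4$)
$c = -32$ ($c = -43 + 11 = -32$)
$c \left(-87 + m{\left(-7 \right)}\right) = - 32 \left(-87 + 4\right) = \left(-32\right) \left(-83\right) = 2656$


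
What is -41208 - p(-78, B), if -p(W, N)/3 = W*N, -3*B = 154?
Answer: -29196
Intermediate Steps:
B = -154/3 (B = -⅓*154 = -154/3 ≈ -51.333)
p(W, N) = -3*N*W (p(W, N) = -3*W*N = -3*N*W)
-41208 - p(-78, B) = -41208 - (-3)*(-154)*(-78)/3 = -41208 - 1*(-12012) = -41208 + 12012 = -29196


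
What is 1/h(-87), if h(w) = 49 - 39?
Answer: ⅒ ≈ 0.10000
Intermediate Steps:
h(w) = 10
1/h(-87) = 1/10 = ⅒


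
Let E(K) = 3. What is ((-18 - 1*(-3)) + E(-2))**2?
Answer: 144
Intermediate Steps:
((-18 - 1*(-3)) + E(-2))**2 = ((-18 - 1*(-3)) + 3)**2 = ((-18 + 3) + 3)**2 = (-15 + 3)**2 = (-12)**2 = 144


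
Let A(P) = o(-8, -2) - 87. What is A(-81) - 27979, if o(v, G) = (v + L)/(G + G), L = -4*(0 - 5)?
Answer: -28069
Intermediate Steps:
L = 20 (L = -4*(-5) = 20)
o(v, G) = (20 + v)/(2*G) (o(v, G) = (v + 20)/(G + G) = (20 + v)/((2*G)) = (20 + v)*(1/(2*G)) = (20 + v)/(2*G))
A(P) = -90 (A(P) = (½)*(20 - 8)/(-2) - 87 = (½)*(-½)*12 - 87 = -3 - 87 = -90)
A(-81) - 27979 = -90 - 27979 = -28069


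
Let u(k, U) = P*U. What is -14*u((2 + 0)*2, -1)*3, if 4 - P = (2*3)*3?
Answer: -588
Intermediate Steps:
P = -14 (P = 4 - 2*3*3 = 4 - 6*3 = 4 - 1*18 = 4 - 18 = -14)
u(k, U) = -14*U
-14*u((2 + 0)*2, -1)*3 = -(-196)*(-1)*3 = -14*14*3 = -196*3 = -588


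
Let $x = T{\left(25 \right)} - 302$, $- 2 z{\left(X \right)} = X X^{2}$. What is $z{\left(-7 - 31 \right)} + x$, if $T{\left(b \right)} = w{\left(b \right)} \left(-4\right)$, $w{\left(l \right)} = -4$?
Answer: $27150$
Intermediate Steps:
$z{\left(X \right)} = - \frac{X^{3}}{2}$ ($z{\left(X \right)} = - \frac{X X^{2}}{2} = - \frac{X^{3}}{2}$)
$T{\left(b \right)} = 16$ ($T{\left(b \right)} = \left(-4\right) \left(-4\right) = 16$)
$x = -286$ ($x = 16 - 302 = -286$)
$z{\left(-7 - 31 \right)} + x = - \frac{\left(-7 - 31\right)^{3}}{2} - 286 = - \frac{\left(-38\right)^{3}}{2} - 286 = \left(- \frac{1}{2}\right) \left(-54872\right) - 286 = 27436 - 286 = 27150$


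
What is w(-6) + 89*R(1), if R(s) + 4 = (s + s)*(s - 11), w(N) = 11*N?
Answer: -2202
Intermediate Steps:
R(s) = -4 + 2*s*(-11 + s) (R(s) = -4 + (s + s)*(s - 11) = -4 + (2*s)*(-11 + s) = -4 + 2*s*(-11 + s))
w(-6) + 89*R(1) = 11*(-6) + 89*(-4 - 22*1 + 2*1²) = -66 + 89*(-4 - 22 + 2*1) = -66 + 89*(-4 - 22 + 2) = -66 + 89*(-24) = -66 - 2136 = -2202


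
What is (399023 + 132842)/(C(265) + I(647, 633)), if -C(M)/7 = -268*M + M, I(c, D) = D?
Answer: 531865/495918 ≈ 1.0725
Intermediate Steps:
C(M) = 1869*M (C(M) = -7*(-268*M + M) = -(-1869)*M = 1869*M)
(399023 + 132842)/(C(265) + I(647, 633)) = (399023 + 132842)/(1869*265 + 633) = 531865/(495285 + 633) = 531865/495918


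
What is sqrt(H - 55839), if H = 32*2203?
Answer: sqrt(14657) ≈ 121.07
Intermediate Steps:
H = 70496
sqrt(H - 55839) = sqrt(70496 - 55839) = sqrt(14657)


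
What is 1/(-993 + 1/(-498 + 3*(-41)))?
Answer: -621/616654 ≈ -0.0010070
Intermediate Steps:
1/(-993 + 1/(-498 + 3*(-41))) = 1/(-993 + 1/(-498 - 123)) = 1/(-993 + 1/(-621)) = 1/(-993 - 1/621) = 1/(-616654/621) = -621/616654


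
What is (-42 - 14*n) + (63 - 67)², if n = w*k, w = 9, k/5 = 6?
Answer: -3806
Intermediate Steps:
k = 30 (k = 5*6 = 30)
n = 270 (n = 9*30 = 270)
(-42 - 14*n) + (63 - 67)² = (-42 - 14*270) + (63 - 67)² = (-42 - 3780) + (-4)² = -3822 + 16 = -3806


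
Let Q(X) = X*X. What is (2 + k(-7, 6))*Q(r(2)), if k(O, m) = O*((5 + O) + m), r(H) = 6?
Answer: -936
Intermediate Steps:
Q(X) = X²
k(O, m) = O*(5 + O + m)
(2 + k(-7, 6))*Q(r(2)) = (2 - 7*(5 - 7 + 6))*6² = (2 - 7*4)*36 = (2 - 28)*36 = -26*36 = -936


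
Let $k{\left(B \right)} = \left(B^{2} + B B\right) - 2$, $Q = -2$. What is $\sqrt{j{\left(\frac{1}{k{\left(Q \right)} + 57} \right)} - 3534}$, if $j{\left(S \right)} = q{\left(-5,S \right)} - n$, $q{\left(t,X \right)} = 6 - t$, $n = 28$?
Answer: $i \sqrt{3551} \approx 59.59 i$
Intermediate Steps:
$k{\left(B \right)} = -2 + 2 B^{2}$ ($k{\left(B \right)} = \left(B^{2} + B^{2}\right) - 2 = 2 B^{2} - 2 = -2 + 2 B^{2}$)
$j{\left(S \right)} = -17$ ($j{\left(S \right)} = \left(6 - -5\right) - 28 = \left(6 + 5\right) - 28 = 11 - 28 = -17$)
$\sqrt{j{\left(\frac{1}{k{\left(Q \right)} + 57} \right)} - 3534} = \sqrt{-17 - 3534} = \sqrt{-3551} = i \sqrt{3551}$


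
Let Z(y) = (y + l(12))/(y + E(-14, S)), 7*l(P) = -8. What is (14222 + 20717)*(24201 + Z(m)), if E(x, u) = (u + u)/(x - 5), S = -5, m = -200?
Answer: 11216804016899/13265 ≈ 8.4559e+8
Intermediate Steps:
l(P) = -8/7 (l(P) = (⅐)*(-8) = -8/7)
E(x, u) = 2*u/(-5 + x) (E(x, u) = (2*u)/(-5 + x) = 2*u/(-5 + x))
Z(y) = (-8/7 + y)/(10/19 + y) (Z(y) = (y - 8/7)/(y + 2*(-5)/(-5 - 14)) = (-8/7 + y)/(y + 2*(-5)/(-19)) = (-8/7 + y)/(y + 2*(-5)*(-1/19)) = (-8/7 + y)/(y + 10/19) = (-8/7 + y)/(10/19 + y))
(14222 + 20717)*(24201 + Z(m)) = (14222 + 20717)*(24201 + 19*(-8 + 7*(-200))/(7*(10 + 19*(-200)))) = 34939*(24201 + 19*(-8 - 1400)/(7*(10 - 3800))) = 34939*(24201 + (19/7)*(-1408)/(-3790)) = 34939*(24201 + (19/7)*(-1/3790)*(-1408)) = 34939*(24201 + 13376/13265) = 34939*(321039641/13265) = 11216804016899/13265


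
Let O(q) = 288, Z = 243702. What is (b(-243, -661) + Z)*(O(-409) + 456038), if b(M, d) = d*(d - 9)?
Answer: 313300654472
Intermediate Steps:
b(M, d) = d*(-9 + d)
(b(-243, -661) + Z)*(O(-409) + 456038) = (-661*(-9 - 661) + 243702)*(288 + 456038) = (-661*(-670) + 243702)*456326 = (442870 + 243702)*456326 = 686572*456326 = 313300654472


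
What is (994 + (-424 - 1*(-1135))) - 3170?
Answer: -1465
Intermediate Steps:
(994 + (-424 - 1*(-1135))) - 3170 = (994 + (-424 + 1135)) - 3170 = (994 + 711) - 3170 = 1705 - 3170 = -1465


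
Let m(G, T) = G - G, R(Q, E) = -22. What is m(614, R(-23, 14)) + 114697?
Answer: 114697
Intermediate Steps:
m(G, T) = 0
m(614, R(-23, 14)) + 114697 = 0 + 114697 = 114697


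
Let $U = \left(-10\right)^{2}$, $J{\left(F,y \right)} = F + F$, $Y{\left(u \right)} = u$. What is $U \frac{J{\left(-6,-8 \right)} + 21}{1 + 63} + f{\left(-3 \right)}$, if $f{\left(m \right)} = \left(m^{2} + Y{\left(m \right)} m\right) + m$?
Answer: $\frac{465}{16} \approx 29.063$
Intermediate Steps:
$J{\left(F,y \right)} = 2 F$
$U = 100$
$f{\left(m \right)} = m + 2 m^{2}$ ($f{\left(m \right)} = \left(m^{2} + m m\right) + m = \left(m^{2} + m^{2}\right) + m = 2 m^{2} + m = m + 2 m^{2}$)
$U \frac{J{\left(-6,-8 \right)} + 21}{1 + 63} + f{\left(-3 \right)} = 100 \frac{2 \left(-6\right) + 21}{1 + 63} - 3 \left(1 + 2 \left(-3\right)\right) = 100 \frac{-12 + 21}{64} - 3 \left(1 - 6\right) = 100 \cdot 9 \cdot \frac{1}{64} - -15 = 100 \cdot \frac{9}{64} + 15 = \frac{225}{16} + 15 = \frac{465}{16}$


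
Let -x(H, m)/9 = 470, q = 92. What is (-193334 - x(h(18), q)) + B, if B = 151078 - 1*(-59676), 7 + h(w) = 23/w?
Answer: 21650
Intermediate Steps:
h(w) = -7 + 23/w
x(H, m) = -4230 (x(H, m) = -9*470 = -4230)
B = 210754 (B = 151078 + 59676 = 210754)
(-193334 - x(h(18), q)) + B = (-193334 - 1*(-4230)) + 210754 = (-193334 + 4230) + 210754 = -189104 + 210754 = 21650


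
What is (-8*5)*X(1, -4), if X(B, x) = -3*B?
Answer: 120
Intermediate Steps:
(-8*5)*X(1, -4) = (-8*5)*(-3*1) = -40*(-3) = 120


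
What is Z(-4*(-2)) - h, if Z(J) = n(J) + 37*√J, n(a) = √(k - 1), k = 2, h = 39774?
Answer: -39773 + 74*√2 ≈ -39668.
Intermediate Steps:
n(a) = 1 (n(a) = √(2 - 1) = √1 = 1)
Z(J) = 1 + 37*√J
Z(-4*(-2)) - h = (1 + 37*√(-4*(-2))) - 1*39774 = (1 + 37*√8) - 39774 = (1 + 37*(2*√2)) - 39774 = (1 + 74*√2) - 39774 = -39773 + 74*√2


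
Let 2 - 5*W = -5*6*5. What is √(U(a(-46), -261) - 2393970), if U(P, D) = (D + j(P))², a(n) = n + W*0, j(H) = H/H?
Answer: I*√2326370 ≈ 1525.2*I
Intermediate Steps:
j(H) = 1
W = 152/5 (W = ⅖ - (-5*6)*5/5 = ⅖ - (-6)*5 = ⅖ - ⅕*(-150) = ⅖ + 30 = 152/5 ≈ 30.400)
a(n) = n (a(n) = n + (152/5)*0 = n + 0 = n)
U(P, D) = (1 + D)² (U(P, D) = (D + 1)² = (1 + D)²)
√(U(a(-46), -261) - 2393970) = √((1 - 261)² - 2393970) = √((-260)² - 2393970) = √(67600 - 2393970) = √(-2326370) = I*√2326370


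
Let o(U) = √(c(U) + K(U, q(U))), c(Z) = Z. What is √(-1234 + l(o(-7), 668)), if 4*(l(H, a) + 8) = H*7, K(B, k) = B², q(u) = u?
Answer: √(-4968 + 7*√42)/2 ≈ 35.081*I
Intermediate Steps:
o(U) = √(U + U²)
l(H, a) = -8 + 7*H/4 (l(H, a) = -8 + (H*7)/4 = -8 + (7*H)/4 = -8 + 7*H/4)
√(-1234 + l(o(-7), 668)) = √(-1234 + (-8 + 7*√(-7*(1 - 7))/4)) = √(-1234 + (-8 + 7*√(-7*(-6))/4)) = √(-1234 + (-8 + 7*√42/4)) = √(-1242 + 7*√42/4)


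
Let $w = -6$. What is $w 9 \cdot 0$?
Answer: $0$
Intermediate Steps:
$w 9 \cdot 0 = \left(-6\right) 9 \cdot 0 = \left(-54\right) 0 = 0$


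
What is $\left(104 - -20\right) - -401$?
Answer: $525$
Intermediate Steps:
$\left(104 - -20\right) - -401 = \left(104 + 20\right) + 401 = 124 + 401 = 525$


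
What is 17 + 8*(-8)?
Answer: -47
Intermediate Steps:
17 + 8*(-8) = 17 - 64 = -47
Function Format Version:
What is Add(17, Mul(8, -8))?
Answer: -47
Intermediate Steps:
Add(17, Mul(8, -8)) = Add(17, -64) = -47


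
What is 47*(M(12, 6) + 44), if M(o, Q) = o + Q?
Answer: 2914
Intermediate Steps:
M(o, Q) = Q + o
47*(M(12, 6) + 44) = 47*((6 + 12) + 44) = 47*(18 + 44) = 47*62 = 2914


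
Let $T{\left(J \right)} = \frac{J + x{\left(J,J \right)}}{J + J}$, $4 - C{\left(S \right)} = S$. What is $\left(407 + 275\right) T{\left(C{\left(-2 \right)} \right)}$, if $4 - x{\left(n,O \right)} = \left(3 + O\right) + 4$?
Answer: $- \frac{341}{2} \approx -170.5$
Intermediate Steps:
$x{\left(n,O \right)} = -3 - O$ ($x{\left(n,O \right)} = 4 - \left(\left(3 + O\right) + 4\right) = 4 - \left(7 + O\right) = -3 - O$)
$C{\left(S \right)} = 4 - S$
$T{\left(J \right)} = - \frac{3}{2 J}$ ($T{\left(J \right)} = \frac{J - \left(3 + J\right)}{J + J} = - \frac{3}{2 J}$)
$\left(407 + 275\right) T{\left(C{\left(-2 \right)} \right)} = \left(407 + 275\right) \left(- \frac{3}{2 \left(4 - -2\right)}\right) = 682 \left(- \frac{3}{2 \left(4 + 2\right)}\right) = 682 \left(- \frac{3}{2 \cdot 6}\right) = 682 \left(\left(- \frac{3}{2}\right) \frac{1}{6}\right) = 682 \left(- \frac{1}{4}\right) = - \frac{341}{2}$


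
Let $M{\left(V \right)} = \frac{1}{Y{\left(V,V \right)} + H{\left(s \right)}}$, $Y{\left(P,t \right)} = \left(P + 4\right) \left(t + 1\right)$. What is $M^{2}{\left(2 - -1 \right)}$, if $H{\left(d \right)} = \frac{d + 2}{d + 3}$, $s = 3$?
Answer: $\frac{36}{29929} \approx 0.0012028$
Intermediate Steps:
$Y{\left(P,t \right)} = \left(1 + t\right) \left(4 + P\right)$ ($Y{\left(P,t \right)} = \left(4 + P\right) \left(1 + t\right) = \left(1 + t\right) \left(4 + P\right)$)
$H{\left(d \right)} = \frac{2 + d}{3 + d}$
$M{\left(V \right)} = \frac{1}{\frac{29}{6} + V^{2} + 5 V}$ ($M{\left(V \right)} = \frac{1}{\left(4 + V + 4 V + V V\right) + \frac{2 + 3}{3 + 3}} = \frac{1}{\left(4 + V + 4 V + V^{2}\right) + \frac{1}{6} \cdot 5} = \frac{1}{\left(4 + V^{2} + 5 V\right) + \frac{1}{6} \cdot 5} = \frac{1}{\left(4 + V^{2} + 5 V\right) + \frac{5}{6}} = \frac{1}{\frac{29}{6} + V^{2} + 5 V}$)
$M^{2}{\left(2 - -1 \right)} = \left(\frac{6}{29 + 6 \left(2 - -1\right)^{2} + 30 \left(2 - -1\right)}\right)^{2} = \left(\frac{6}{29 + 6 \left(2 + 1\right)^{2} + 30 \left(2 + 1\right)}\right)^{2} = \left(\frac{6}{29 + 6 \cdot 3^{2} + 30 \cdot 3}\right)^{2} = \left(\frac{6}{29 + 6 \cdot 9 + 90}\right)^{2} = \left(\frac{6}{29 + 54 + 90}\right)^{2} = \left(\frac{6}{173}\right)^{2} = \frac{36}{29929}$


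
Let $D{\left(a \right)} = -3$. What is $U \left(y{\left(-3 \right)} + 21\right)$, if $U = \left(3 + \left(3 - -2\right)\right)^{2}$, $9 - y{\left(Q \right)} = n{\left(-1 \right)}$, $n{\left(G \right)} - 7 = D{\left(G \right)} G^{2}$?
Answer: $1664$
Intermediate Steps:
$n{\left(G \right)} = 7 - 3 G^{2}$
$y{\left(Q \right)} = 5$ ($y{\left(Q \right)} = 9 - \left(7 - 3 \left(-1\right)^{2}\right) = 9 - \left(7 - 3\right) = 9 - 4 = 5$)
$U = 64$ ($U = \left(3 + \left(3 + 2\right)\right)^{2} = \left(3 + 5\right)^{2} = 8^{2} = 64$)
$U \left(y{\left(-3 \right)} + 21\right) = 64 \left(5 + 21\right) = 64 \cdot 26 = 1664$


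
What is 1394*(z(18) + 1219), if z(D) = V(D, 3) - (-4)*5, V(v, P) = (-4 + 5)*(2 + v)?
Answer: 1755046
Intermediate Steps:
V(v, P) = 2 + v (V(v, P) = 1*(2 + v) = 2 + v)
z(D) = 22 + D (z(D) = (2 + D) - (-4)*5 = (2 + D) - 1*(-20) = (2 + D) + 20 = 22 + D)
1394*(z(18) + 1219) = 1394*((22 + 18) + 1219) = 1394*(40 + 1219) = 1394*1259 = 1755046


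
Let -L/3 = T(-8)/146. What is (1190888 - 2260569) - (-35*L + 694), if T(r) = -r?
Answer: -78137795/73 ≈ -1.0704e+6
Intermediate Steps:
L = -12/73 (L = -3*(-1*(-8))/146 = -24/146 = -3*4/73 = -12/73 ≈ -0.16438)
(1190888 - 2260569) - (-35*L + 694) = (1190888 - 2260569) - (-35*(-12/73) + 694) = -1069681 - (420/73 + 694) = -1069681 - 1*51082/73 = -1069681 - 51082/73 = -78137795/73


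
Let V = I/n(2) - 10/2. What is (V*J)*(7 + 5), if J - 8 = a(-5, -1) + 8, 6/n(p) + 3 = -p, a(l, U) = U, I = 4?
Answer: -1500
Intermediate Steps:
n(p) = 6/(-3 - p)
J = 15 (J = 8 + (-1 + 8) = 8 + 7 = 15)
V = -25/3 (V = 4/((-6/(3 + 2))) - 10/2 = 4/((-6/5)) - 10*½ = 4/((-6*⅕)) - 5 = 4/(-6/5) - 5 = 4*(-⅚) - 5 = -10/3 - 5 = -25/3 ≈ -8.3333)
(V*J)*(7 + 5) = (-25/3*15)*(7 + 5) = -125*12 = -1500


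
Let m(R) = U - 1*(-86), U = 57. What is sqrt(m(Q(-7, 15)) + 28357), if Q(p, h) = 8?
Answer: 10*sqrt(285) ≈ 168.82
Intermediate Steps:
m(R) = 143 (m(R) = 57 - 1*(-86) = 57 + 86 = 143)
sqrt(m(Q(-7, 15)) + 28357) = sqrt(143 + 28357) = sqrt(28500) = 10*sqrt(285)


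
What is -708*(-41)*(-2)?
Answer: -58056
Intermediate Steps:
-708*(-41)*(-2) = 29028*(-2) = -58056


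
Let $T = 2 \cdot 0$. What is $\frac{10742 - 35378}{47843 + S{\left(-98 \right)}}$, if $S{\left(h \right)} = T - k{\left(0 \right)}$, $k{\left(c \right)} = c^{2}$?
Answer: $- \frac{24636}{47843} \approx -0.51493$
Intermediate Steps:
$T = 0$
$S{\left(h \right)} = 0$ ($S{\left(h \right)} = 0 - 0^{2} = 0 - 0 = 0 + 0 = 0$)
$\frac{10742 - 35378}{47843 + S{\left(-98 \right)}} = \frac{10742 - 35378}{47843 + 0} = - \frac{24636}{47843}$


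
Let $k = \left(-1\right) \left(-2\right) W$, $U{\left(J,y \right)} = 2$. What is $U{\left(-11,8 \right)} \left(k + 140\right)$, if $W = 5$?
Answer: $300$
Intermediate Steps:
$k = 10$ ($k = \left(-1\right) \left(-2\right) 5 = 2 \cdot 5 = 10$)
$U{\left(-11,8 \right)} \left(k + 140\right) = 2 \left(10 + 140\right) = 2 \cdot 150 = 300$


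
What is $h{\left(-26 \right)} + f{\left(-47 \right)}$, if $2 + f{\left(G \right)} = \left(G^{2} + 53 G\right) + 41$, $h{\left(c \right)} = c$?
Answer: $-269$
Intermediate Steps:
$f{\left(G \right)} = 39 + G^{2} + 53 G$ ($f{\left(G \right)} = -2 + \left(\left(G^{2} + 53 G\right) + 41\right) = -2 + \left(41 + G^{2} + 53 G\right) = 39 + G^{2} + 53 G$)
$h{\left(-26 \right)} + f{\left(-47 \right)} = -26 + \left(39 + \left(-47\right)^{2} + 53 \left(-47\right)\right) = -26 + \left(39 + 2209 - 2491\right) = -26 - 243 = -269$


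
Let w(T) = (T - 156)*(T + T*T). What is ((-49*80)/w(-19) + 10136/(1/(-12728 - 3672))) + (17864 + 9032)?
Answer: -142103995864/855 ≈ -1.6620e+8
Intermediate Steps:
w(T) = (-156 + T)*(T + T²)
((-49*80)/w(-19) + 10136/(1/(-12728 - 3672))) + (17864 + 9032) = ((-49*80)/((-19*(-156 + (-19)² - 155*(-19)))) + 10136/(1/(-12728 - 3672))) + (17864 + 9032) = (-3920*(-1/(19*(-156 + 361 + 2945))) + 10136/(1/(-16400))) + 26896 = (-3920/((-19*3150)) + 10136/(-1/16400)) + 26896 = (-3920/(-59850) + 10136*(-16400)) + 26896 = (-3920*(-1/59850) - 166230400) + 26896 = (56/855 - 166230400) + 26896 = -142126991944/855 + 26896 = -142103995864/855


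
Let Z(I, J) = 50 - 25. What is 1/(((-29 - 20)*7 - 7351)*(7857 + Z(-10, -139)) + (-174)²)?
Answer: -1/60613832 ≈ -1.6498e-8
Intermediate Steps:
Z(I, J) = 25
1/(((-29 - 20)*7 - 7351)*(7857 + Z(-10, -139)) + (-174)²) = 1/(((-29 - 20)*7 - 7351)*(7857 + 25) + (-174)²) = 1/((-49*7 - 7351)*7882 + 30276) = 1/((-343 - 7351)*7882 + 30276) = 1/(-7694*7882 + 30276) = 1/(-60644108 + 30276) = 1/(-60613832) = -1/60613832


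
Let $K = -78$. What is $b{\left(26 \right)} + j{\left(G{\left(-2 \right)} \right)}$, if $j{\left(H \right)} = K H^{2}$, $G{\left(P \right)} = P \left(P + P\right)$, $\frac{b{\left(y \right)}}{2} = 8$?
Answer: $-4976$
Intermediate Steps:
$b{\left(y \right)} = 16$ ($b{\left(y \right)} = 2 \cdot 8 = 16$)
$G{\left(P \right)} = 2 P^{2}$ ($G{\left(P \right)} = P 2 P = 2 P^{2}$)
$j{\left(H \right)} = - 78 H^{2}$
$b{\left(26 \right)} + j{\left(G{\left(-2 \right)} \right)} = 16 - 78 \left(2 \left(-2\right)^{2}\right)^{2} = 16 - 78 \left(2 \cdot 4\right)^{2} = 16 - 78 \cdot 8^{2} = 16 - 4992 = -4976$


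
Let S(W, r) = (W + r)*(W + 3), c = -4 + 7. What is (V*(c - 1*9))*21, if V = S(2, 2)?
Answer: -2520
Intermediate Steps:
c = 3
S(W, r) = (3 + W)*(W + r) (S(W, r) = (W + r)*(3 + W) = (3 + W)*(W + r))
V = 20 (V = 2² + 3*2 + 3*2 + 2*2 = 4 + 6 + 6 + 4 = 20)
(V*(c - 1*9))*21 = (20*(3 - 1*9))*21 = (20*(3 - 9))*21 = (20*(-6))*21 = -120*21 = -2520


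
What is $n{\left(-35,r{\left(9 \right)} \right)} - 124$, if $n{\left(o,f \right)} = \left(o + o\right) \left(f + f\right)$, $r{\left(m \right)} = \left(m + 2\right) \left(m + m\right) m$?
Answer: $-249604$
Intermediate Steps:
$r{\left(m \right)} = 2 m^{2} \left(2 + m\right)$ ($r{\left(m \right)} = \left(2 + m\right) 2 m m = 2 m \left(2 + m\right) m = 2 m^{2} \left(2 + m\right)$)
$n{\left(o,f \right)} = 4 f o$ ($n{\left(o,f \right)} = 2 o 2 f = 4 f o$)
$n{\left(-35,r{\left(9 \right)} \right)} - 124 = 4 \cdot 2 \cdot 9^{2} \left(2 + 9\right) \left(-35\right) - 124 = 4 \cdot 2 \cdot 81 \cdot 11 \left(-35\right) - 124 = 4 \cdot 1782 \left(-35\right) - 124 = -249480 - 124 = -249604$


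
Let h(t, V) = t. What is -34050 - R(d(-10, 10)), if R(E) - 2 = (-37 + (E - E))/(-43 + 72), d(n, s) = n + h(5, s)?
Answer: -987471/29 ≈ -34051.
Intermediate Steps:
d(n, s) = 5 + n (d(n, s) = n + 5 = 5 + n)
R(E) = 21/29 (R(E) = 2 + (-37 + (E - E))/(-43 + 72) = 2 + (-37 + 0)/29 = 2 - 37*1/29 = 2 - 37/29 = 21/29)
-34050 - R(d(-10, 10)) = -34050 - 1*21/29 = -34050 - 21/29 = -987471/29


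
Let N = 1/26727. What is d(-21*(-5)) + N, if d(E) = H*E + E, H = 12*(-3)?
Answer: -98221724/26727 ≈ -3675.0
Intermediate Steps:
N = 1/26727 ≈ 3.7415e-5
H = -36
d(E) = -35*E (d(E) = -36*E + E = -35*E)
d(-21*(-5)) + N = -(-735)*(-5) + 1/26727 = -35*105 + 1/26727 = -3675 + 1/26727 = -98221724/26727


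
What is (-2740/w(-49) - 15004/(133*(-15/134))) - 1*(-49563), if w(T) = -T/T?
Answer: 106355021/1995 ≈ 53311.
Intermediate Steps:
w(T) = -1 (w(T) = -1*1 = -1)
(-2740/w(-49) - 15004/(133*(-15/134))) - 1*(-49563) = (-2740/(-1) - 15004/(133*(-15/134))) - 1*(-49563) = (-2740*(-1) - 15004/(133*(-15*1/134))) + 49563 = (2740 - 15004/(133*(-15/134))) + 49563 = (2740 - 15004/(-1995/134)) + 49563 = (2740 - 15004*(-134/1995)) + 49563 = (2740 + 2010536/1995) + 49563 = 7476836/1995 + 49563 = 106355021/1995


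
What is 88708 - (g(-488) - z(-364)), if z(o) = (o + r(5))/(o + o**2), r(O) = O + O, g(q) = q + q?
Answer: 1975020989/22022 ≈ 89684.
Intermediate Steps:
g(q) = 2*q
r(O) = 2*O
z(o) = (10 + o)/(o + o**2) (z(o) = (o + 2*5)/(o + o**2) = (o + 10)/(o + o**2) = (10 + o)/(o + o**2))
88708 - (g(-488) - z(-364)) = 88708 - (2*(-488) - (10 - 364)/((-364)*(1 - 364))) = 88708 - (-976 - (-1)*(-354)/(364*(-363))) = 88708 - (-976 - (-1)*(-1)*(-354)/(364*363)) = 88708 - (-976 - 1*(-59/22022)) = 88708 - (-976 + 59/22022) = 88708 - 1*(-21493413/22022) = 88708 + 21493413/22022 = 1975020989/22022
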